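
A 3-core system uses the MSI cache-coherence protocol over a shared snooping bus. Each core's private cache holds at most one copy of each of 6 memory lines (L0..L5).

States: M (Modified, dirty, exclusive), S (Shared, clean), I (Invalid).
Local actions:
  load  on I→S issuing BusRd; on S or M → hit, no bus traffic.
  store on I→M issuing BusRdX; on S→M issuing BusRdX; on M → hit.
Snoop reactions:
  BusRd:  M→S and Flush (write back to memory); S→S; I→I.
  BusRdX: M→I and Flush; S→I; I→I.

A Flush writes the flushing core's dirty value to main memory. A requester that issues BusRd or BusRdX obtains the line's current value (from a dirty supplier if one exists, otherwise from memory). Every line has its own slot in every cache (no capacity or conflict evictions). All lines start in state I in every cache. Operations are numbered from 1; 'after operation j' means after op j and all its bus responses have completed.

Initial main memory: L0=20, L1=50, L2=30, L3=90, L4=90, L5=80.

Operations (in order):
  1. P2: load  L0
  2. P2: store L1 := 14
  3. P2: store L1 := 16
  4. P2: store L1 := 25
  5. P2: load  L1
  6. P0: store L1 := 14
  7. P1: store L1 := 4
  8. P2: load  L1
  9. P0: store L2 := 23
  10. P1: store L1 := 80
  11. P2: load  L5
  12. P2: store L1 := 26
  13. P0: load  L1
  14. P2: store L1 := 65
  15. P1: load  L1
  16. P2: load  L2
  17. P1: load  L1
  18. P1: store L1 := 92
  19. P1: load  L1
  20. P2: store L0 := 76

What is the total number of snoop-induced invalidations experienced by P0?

  op1 P2: load  L0 → I/I/S on L0; bus BusRd; mem=20
  op2 P2: store L1 := 14 → I/I/M on L1; bus BusRdX; mem=50
  op3 P2: store L1 := 16 → I/I/M on L1; bus (none); mem=50
  op4 P2: store L1 := 25 → I/I/M on L1; bus (none); mem=50
  op5 P2: load  L1 → I/I/M on L1; bus (none); mem=50
  op6 P0: store L1 := 14 → M/I/I on L1; bus BusRdX Flush; mem=25
  op7 P1: store L1 := 4 → I/M/I on L1; bus BusRdX Flush; mem=14
  op8 P2: load  L1 → I/S/S on L1; bus BusRd Flush; mem=4
  op9 P0: store L2 := 23 → M/I/I on L2; bus BusRdX; mem=30
  op10 P1: store L1 := 80 → I/M/I on L1; bus BusRdX; mem=4
  op11 P2: load  L5 → I/I/S on L5; bus BusRd; mem=80
  op12 P2: store L1 := 26 → I/I/M on L1; bus BusRdX Flush; mem=80
  op13 P0: load  L1 → S/I/S on L1; bus BusRd Flush; mem=26
  op14 P2: store L1 := 65 → I/I/M on L1; bus BusRdX; mem=26
  op15 P1: load  L1 → I/S/S on L1; bus BusRd Flush; mem=65
  op16 P2: load  L2 → S/I/S on L2; bus BusRd Flush; mem=23
  op17 P1: load  L1 → I/S/S on L1; bus (none); mem=65
  op18 P1: store L1 := 92 → I/M/I on L1; bus BusRdX; mem=65
  op19 P1: load  L1 → I/M/I on L1; bus (none); mem=65
  op20 P2: store L0 := 76 → I/I/M on L0; bus BusRdX; mem=20

invalidations = 2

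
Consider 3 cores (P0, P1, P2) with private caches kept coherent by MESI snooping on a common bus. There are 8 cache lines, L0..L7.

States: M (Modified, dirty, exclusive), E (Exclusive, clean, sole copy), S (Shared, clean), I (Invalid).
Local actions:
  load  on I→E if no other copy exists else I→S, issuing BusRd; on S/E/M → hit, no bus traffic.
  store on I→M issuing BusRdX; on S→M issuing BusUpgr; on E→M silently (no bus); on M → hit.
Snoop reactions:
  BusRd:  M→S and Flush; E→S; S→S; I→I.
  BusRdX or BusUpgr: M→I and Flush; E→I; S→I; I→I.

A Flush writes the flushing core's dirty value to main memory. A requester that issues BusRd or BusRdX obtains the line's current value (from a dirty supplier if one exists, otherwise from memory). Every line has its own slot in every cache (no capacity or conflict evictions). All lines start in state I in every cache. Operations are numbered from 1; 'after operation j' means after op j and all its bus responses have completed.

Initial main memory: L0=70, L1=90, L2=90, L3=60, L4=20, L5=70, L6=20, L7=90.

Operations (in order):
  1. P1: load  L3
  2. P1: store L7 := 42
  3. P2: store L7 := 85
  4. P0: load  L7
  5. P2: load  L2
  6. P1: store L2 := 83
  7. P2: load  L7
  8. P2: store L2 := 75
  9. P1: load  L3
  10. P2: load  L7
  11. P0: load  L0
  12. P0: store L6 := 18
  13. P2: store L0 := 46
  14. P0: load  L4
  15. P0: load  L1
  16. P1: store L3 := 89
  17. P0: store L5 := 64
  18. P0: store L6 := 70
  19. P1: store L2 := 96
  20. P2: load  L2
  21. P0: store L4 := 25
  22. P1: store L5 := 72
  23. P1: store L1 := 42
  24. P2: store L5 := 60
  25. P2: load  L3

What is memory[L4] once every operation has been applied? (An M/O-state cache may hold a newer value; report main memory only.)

memory[L4] = 20

  op1 P1: load  L3 → I/E/I on L3; bus BusRd; mem=60
  op2 P1: store L7 := 42 → I/M/I on L7; bus BusRdX; mem=90
  op3 P2: store L7 := 85 → I/I/M on L7; bus BusRdX Flush; mem=42
  op4 P0: load  L7 → S/I/S on L7; bus BusRd Flush; mem=85
  op5 P2: load  L2 → I/I/E on L2; bus BusRd; mem=90
  op6 P1: store L2 := 83 → I/M/I on L2; bus BusRdX; mem=90
  op7 P2: load  L7 → S/I/S on L7; bus (none); mem=85
  op8 P2: store L2 := 75 → I/I/M on L2; bus BusRdX Flush; mem=83
  op9 P1: load  L3 → I/E/I on L3; bus (none); mem=60
  op10 P2: load  L7 → S/I/S on L7; bus (none); mem=85
  op11 P0: load  L0 → E/I/I on L0; bus BusRd; mem=70
  op12 P0: store L6 := 18 → M/I/I on L6; bus BusRdX; mem=20
  op13 P2: store L0 := 46 → I/I/M on L0; bus BusRdX; mem=70
  op14 P0: load  L4 → E/I/I on L4; bus BusRd; mem=20
  op15 P0: load  L1 → E/I/I on L1; bus BusRd; mem=90
  op16 P1: store L3 := 89 → I/M/I on L3; bus (none); mem=60
  op17 P0: store L5 := 64 → M/I/I on L5; bus BusRdX; mem=70
  op18 P0: store L6 := 70 → M/I/I on L6; bus (none); mem=20
  op19 P1: store L2 := 96 → I/M/I on L2; bus BusRdX Flush; mem=75
  op20 P2: load  L2 → I/S/S on L2; bus BusRd Flush; mem=96
  op21 P0: store L4 := 25 → M/I/I on L4; bus (none); mem=20
  op22 P1: store L5 := 72 → I/M/I on L5; bus BusRdX Flush; mem=64
  op23 P1: store L1 := 42 → I/M/I on L1; bus BusRdX; mem=90
  op24 P2: store L5 := 60 → I/I/M on L5; bus BusRdX Flush; mem=72
  op25 P2: load  L3 → I/S/S on L3; bus BusRd Flush; mem=89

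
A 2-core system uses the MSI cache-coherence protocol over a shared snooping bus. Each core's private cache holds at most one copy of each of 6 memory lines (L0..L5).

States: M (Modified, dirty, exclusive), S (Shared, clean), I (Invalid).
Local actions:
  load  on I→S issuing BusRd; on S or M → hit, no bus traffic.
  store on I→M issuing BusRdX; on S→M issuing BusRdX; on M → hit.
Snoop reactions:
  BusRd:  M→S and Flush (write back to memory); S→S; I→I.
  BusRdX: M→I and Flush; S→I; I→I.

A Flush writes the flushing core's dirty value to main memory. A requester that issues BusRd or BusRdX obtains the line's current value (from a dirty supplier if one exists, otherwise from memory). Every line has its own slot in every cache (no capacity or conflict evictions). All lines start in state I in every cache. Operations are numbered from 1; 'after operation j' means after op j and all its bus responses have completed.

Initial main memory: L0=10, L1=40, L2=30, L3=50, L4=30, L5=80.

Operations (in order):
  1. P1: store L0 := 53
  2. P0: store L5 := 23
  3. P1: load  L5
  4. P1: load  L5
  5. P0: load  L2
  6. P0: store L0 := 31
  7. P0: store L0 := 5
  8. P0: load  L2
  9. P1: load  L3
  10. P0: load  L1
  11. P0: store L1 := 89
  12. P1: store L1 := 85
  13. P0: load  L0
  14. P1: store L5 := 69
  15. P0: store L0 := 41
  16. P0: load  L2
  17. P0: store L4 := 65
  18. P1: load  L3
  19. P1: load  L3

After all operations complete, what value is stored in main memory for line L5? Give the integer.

step 1: P1: store L0 := 53  ⟶  IM  (L0)  txn=BusRdX  M[L0]=10
step 2: P0: store L5 := 23  ⟶  MI  (L5)  txn=BusRdX  M[L5]=80
step 3: P1: load  L5  ⟶  SS  (L5)  txn=BusRd+Flush  M[L5]=23
step 4: P1: load  L5  ⟶  SS  (L5)  txn=∅  M[L5]=23
step 5: P0: load  L2  ⟶  SI  (L2)  txn=BusRd  M[L2]=30
step 6: P0: store L0 := 31  ⟶  MI  (L0)  txn=BusRdX+Flush  M[L0]=53
step 7: P0: store L0 := 5  ⟶  MI  (L0)  txn=∅  M[L0]=53
step 8: P0: load  L2  ⟶  SI  (L2)  txn=∅  M[L2]=30
step 9: P1: load  L3  ⟶  IS  (L3)  txn=BusRd  M[L3]=50
step 10: P0: load  L1  ⟶  SI  (L1)  txn=BusRd  M[L1]=40
step 11: P0: store L1 := 89  ⟶  MI  (L1)  txn=BusRdX  M[L1]=40
step 12: P1: store L1 := 85  ⟶  IM  (L1)  txn=BusRdX+Flush  M[L1]=89
step 13: P0: load  L0  ⟶  MI  (L0)  txn=∅  M[L0]=53
step 14: P1: store L5 := 69  ⟶  IM  (L5)  txn=BusRdX  M[L5]=23
step 15: P0: store L0 := 41  ⟶  MI  (L0)  txn=∅  M[L0]=53
step 16: P0: load  L2  ⟶  SI  (L2)  txn=∅  M[L2]=30
step 17: P0: store L4 := 65  ⟶  MI  (L4)  txn=BusRdX  M[L4]=30
step 18: P1: load  L3  ⟶  IS  (L3)  txn=∅  M[L3]=50
step 19: P1: load  L3  ⟶  IS  (L3)  txn=∅  M[L3]=50

memory[L5] = 23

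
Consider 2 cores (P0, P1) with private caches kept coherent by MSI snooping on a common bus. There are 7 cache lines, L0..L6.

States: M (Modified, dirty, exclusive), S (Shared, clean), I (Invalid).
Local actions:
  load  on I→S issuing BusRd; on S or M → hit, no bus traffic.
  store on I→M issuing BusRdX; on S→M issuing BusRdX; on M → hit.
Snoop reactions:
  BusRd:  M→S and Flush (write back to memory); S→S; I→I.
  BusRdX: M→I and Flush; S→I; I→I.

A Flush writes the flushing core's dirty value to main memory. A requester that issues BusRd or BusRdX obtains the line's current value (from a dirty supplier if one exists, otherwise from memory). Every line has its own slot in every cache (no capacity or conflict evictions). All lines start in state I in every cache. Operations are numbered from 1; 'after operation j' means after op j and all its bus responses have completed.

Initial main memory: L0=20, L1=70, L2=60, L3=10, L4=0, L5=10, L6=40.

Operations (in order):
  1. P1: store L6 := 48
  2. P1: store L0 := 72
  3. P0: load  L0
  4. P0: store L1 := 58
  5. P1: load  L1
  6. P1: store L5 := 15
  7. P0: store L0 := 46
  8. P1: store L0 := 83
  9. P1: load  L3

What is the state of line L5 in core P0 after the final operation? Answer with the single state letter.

state = I

1. P1: store L6 := 48  bus=[BusRdX]  L6: P0=I P1=M  mem[L6]=40
2. P1: store L0 := 72  bus=[BusRdX]  L0: P0=I P1=M  mem[L0]=20
3. P0: load  L0  bus=[BusRd,Flush]  L0: P0=S P1=S  mem[L0]=72
4. P0: store L1 := 58  bus=[BusRdX]  L1: P0=M P1=I  mem[L1]=70
5. P1: load  L1  bus=[BusRd,Flush]  L1: P0=S P1=S  mem[L1]=58
6. P1: store L5 := 15  bus=[BusRdX]  L5: P0=I P1=M  mem[L5]=10
7. P0: store L0 := 46  bus=[BusRdX]  L0: P0=M P1=I  mem[L0]=72
8. P1: store L0 := 83  bus=[BusRdX,Flush]  L0: P0=I P1=M  mem[L0]=46
9. P1: load  L3  bus=[BusRd]  L3: P0=I P1=S  mem[L3]=10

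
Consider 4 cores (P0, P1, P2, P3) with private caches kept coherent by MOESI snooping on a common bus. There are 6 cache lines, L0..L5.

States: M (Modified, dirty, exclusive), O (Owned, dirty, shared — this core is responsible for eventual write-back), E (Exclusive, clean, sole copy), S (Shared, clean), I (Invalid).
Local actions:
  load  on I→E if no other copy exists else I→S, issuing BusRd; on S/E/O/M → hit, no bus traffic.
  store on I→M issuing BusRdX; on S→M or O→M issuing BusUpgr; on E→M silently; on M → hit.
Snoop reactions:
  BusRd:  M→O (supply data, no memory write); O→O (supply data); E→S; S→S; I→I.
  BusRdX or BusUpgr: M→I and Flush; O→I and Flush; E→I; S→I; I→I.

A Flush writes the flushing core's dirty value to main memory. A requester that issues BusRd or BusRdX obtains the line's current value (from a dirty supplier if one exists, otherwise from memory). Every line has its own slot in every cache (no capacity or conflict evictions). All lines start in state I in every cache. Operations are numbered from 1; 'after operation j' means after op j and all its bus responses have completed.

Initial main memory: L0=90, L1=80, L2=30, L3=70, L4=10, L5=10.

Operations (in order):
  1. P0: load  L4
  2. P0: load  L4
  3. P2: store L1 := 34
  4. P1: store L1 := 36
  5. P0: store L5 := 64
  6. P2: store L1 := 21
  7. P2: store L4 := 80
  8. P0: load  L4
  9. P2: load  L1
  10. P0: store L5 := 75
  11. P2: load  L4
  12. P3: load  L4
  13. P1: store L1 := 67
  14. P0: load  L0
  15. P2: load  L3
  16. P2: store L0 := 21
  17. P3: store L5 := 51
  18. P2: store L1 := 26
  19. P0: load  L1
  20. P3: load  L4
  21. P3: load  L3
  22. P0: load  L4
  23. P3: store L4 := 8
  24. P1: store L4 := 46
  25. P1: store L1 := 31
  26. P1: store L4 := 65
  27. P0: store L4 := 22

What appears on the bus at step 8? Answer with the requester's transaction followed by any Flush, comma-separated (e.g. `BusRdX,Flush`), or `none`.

step 1: P0: load  L4  ⟶  EIII  (L4)  txn=BusRd  M[L4]=10
step 2: P0: load  L4  ⟶  EIII  (L4)  txn=∅  M[L4]=10
step 3: P2: store L1 := 34  ⟶  IIMI  (L1)  txn=BusRdX  M[L1]=80
step 4: P1: store L1 := 36  ⟶  IMII  (L1)  txn=BusRdX+Flush  M[L1]=34
step 5: P0: store L5 := 64  ⟶  MIII  (L5)  txn=BusRdX  M[L5]=10
step 6: P2: store L1 := 21  ⟶  IIMI  (L1)  txn=BusRdX+Flush  M[L1]=36
step 7: P2: store L4 := 80  ⟶  IIMI  (L4)  txn=BusRdX  M[L4]=10
step 8: P0: load  L4  ⟶  SIOI  (L4)  txn=BusRd  M[L4]=10
step 9: P2: load  L1  ⟶  IIMI  (L1)  txn=∅  M[L1]=36
step 10: P0: store L5 := 75  ⟶  MIII  (L5)  txn=∅  M[L5]=10
step 11: P2: load  L4  ⟶  SIOI  (L4)  txn=∅  M[L4]=10
step 12: P3: load  L4  ⟶  SIOS  (L4)  txn=BusRd  M[L4]=10
step 13: P1: store L1 := 67  ⟶  IMII  (L1)  txn=BusRdX+Flush  M[L1]=21
step 14: P0: load  L0  ⟶  EIII  (L0)  txn=BusRd  M[L0]=90
step 15: P2: load  L3  ⟶  IIEI  (L3)  txn=BusRd  M[L3]=70
step 16: P2: store L0 := 21  ⟶  IIMI  (L0)  txn=BusRdX  M[L0]=90
step 17: P3: store L5 := 51  ⟶  IIIM  (L5)  txn=BusRdX+Flush  M[L5]=75
step 18: P2: store L1 := 26  ⟶  IIMI  (L1)  txn=BusRdX+Flush  M[L1]=67
step 19: P0: load  L1  ⟶  SIOI  (L1)  txn=BusRd  M[L1]=67
step 20: P3: load  L4  ⟶  SIOS  (L4)  txn=∅  M[L4]=10
step 21: P3: load  L3  ⟶  IISS  (L3)  txn=BusRd  M[L3]=70
step 22: P0: load  L4  ⟶  SIOS  (L4)  txn=∅  M[L4]=10
step 23: P3: store L4 := 8  ⟶  IIIM  (L4)  txn=BusUpgr+Flush  M[L4]=80
step 24: P1: store L4 := 46  ⟶  IMII  (L4)  txn=BusRdX+Flush  M[L4]=8
step 25: P1: store L1 := 31  ⟶  IMII  (L1)  txn=BusRdX+Flush  M[L1]=26
step 26: P1: store L4 := 65  ⟶  IMII  (L4)  txn=∅  M[L4]=8
step 27: P0: store L4 := 22  ⟶  MIII  (L4)  txn=BusRdX+Flush  M[L4]=65

bus = BusRd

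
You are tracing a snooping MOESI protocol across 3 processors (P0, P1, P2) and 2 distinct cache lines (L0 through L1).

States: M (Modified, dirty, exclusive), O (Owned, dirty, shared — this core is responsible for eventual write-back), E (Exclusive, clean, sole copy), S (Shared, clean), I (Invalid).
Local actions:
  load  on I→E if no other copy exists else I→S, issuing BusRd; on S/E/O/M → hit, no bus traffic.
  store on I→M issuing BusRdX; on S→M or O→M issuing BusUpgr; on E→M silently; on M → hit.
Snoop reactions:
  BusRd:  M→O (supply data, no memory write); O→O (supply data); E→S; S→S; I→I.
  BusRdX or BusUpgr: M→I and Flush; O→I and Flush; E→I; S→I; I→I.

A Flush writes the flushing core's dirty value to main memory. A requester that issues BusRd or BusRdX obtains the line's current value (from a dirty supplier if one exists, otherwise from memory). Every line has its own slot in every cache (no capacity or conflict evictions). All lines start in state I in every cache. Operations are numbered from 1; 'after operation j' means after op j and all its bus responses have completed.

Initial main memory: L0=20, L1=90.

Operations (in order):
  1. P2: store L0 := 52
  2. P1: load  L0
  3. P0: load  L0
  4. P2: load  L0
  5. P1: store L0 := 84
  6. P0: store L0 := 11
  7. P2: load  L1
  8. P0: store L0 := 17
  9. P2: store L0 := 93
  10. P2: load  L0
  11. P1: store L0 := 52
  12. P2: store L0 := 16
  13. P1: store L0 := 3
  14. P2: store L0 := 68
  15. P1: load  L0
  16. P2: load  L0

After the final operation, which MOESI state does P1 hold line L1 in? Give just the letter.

state = I

1. P2: store L0 := 52  bus=[BusRdX]  L0: P0=I P1=I P2=M  mem[L0]=20
2. P1: load  L0  bus=[BusRd]  L0: P0=I P1=S P2=O  mem[L0]=20
3. P0: load  L0  bus=[BusRd]  L0: P0=S P1=S P2=O  mem[L0]=20
4. P2: load  L0  bus=[-]  L0: P0=S P1=S P2=O  mem[L0]=20
5. P1: store L0 := 84  bus=[BusUpgr,Flush]  L0: P0=I P1=M P2=I  mem[L0]=52
6. P0: store L0 := 11  bus=[BusRdX,Flush]  L0: P0=M P1=I P2=I  mem[L0]=84
7. P2: load  L1  bus=[BusRd]  L1: P0=I P1=I P2=E  mem[L1]=90
8. P0: store L0 := 17  bus=[-]  L0: P0=M P1=I P2=I  mem[L0]=84
9. P2: store L0 := 93  bus=[BusRdX,Flush]  L0: P0=I P1=I P2=M  mem[L0]=17
10. P2: load  L0  bus=[-]  L0: P0=I P1=I P2=M  mem[L0]=17
11. P1: store L0 := 52  bus=[BusRdX,Flush]  L0: P0=I P1=M P2=I  mem[L0]=93
12. P2: store L0 := 16  bus=[BusRdX,Flush]  L0: P0=I P1=I P2=M  mem[L0]=52
13. P1: store L0 := 3  bus=[BusRdX,Flush]  L0: P0=I P1=M P2=I  mem[L0]=16
14. P2: store L0 := 68  bus=[BusRdX,Flush]  L0: P0=I P1=I P2=M  mem[L0]=3
15. P1: load  L0  bus=[BusRd]  L0: P0=I P1=S P2=O  mem[L0]=3
16. P2: load  L0  bus=[-]  L0: P0=I P1=S P2=O  mem[L0]=3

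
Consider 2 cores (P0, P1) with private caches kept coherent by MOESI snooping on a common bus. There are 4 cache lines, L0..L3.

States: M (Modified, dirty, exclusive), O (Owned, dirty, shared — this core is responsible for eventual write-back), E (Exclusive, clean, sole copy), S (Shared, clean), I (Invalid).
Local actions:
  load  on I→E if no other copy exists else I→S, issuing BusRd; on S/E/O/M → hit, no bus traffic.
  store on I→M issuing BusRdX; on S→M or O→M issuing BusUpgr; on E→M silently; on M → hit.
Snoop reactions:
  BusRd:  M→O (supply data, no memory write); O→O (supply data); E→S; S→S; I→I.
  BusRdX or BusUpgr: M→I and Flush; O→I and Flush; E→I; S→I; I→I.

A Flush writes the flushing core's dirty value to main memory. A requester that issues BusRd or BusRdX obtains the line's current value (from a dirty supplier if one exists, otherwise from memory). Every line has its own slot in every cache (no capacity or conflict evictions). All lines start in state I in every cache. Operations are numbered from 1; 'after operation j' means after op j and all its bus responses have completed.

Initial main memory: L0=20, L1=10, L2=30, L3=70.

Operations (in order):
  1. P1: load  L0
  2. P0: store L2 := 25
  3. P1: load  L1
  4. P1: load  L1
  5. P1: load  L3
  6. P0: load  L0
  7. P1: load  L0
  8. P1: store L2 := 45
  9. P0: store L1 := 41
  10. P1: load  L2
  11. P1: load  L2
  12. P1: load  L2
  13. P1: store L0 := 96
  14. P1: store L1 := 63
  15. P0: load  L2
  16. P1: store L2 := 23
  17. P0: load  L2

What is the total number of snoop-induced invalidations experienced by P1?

invalidations = 1

1. P1: load  L0  bus=[BusRd]  L0: P0=I P1=E  mem[L0]=20
2. P0: store L2 := 25  bus=[BusRdX]  L2: P0=M P1=I  mem[L2]=30
3. P1: load  L1  bus=[BusRd]  L1: P0=I P1=E  mem[L1]=10
4. P1: load  L1  bus=[-]  L1: P0=I P1=E  mem[L1]=10
5. P1: load  L3  bus=[BusRd]  L3: P0=I P1=E  mem[L3]=70
6. P0: load  L0  bus=[BusRd]  L0: P0=S P1=S  mem[L0]=20
7. P1: load  L0  bus=[-]  L0: P0=S P1=S  mem[L0]=20
8. P1: store L2 := 45  bus=[BusRdX,Flush]  L2: P0=I P1=M  mem[L2]=25
9. P0: store L1 := 41  bus=[BusRdX]  L1: P0=M P1=I  mem[L1]=10
10. P1: load  L2  bus=[-]  L2: P0=I P1=M  mem[L2]=25
11. P1: load  L2  bus=[-]  L2: P0=I P1=M  mem[L2]=25
12. P1: load  L2  bus=[-]  L2: P0=I P1=M  mem[L2]=25
13. P1: store L0 := 96  bus=[BusUpgr]  L0: P0=I P1=M  mem[L0]=20
14. P1: store L1 := 63  bus=[BusRdX,Flush]  L1: P0=I P1=M  mem[L1]=41
15. P0: load  L2  bus=[BusRd]  L2: P0=S P1=O  mem[L2]=25
16. P1: store L2 := 23  bus=[BusUpgr]  L2: P0=I P1=M  mem[L2]=25
17. P0: load  L2  bus=[BusRd]  L2: P0=S P1=O  mem[L2]=25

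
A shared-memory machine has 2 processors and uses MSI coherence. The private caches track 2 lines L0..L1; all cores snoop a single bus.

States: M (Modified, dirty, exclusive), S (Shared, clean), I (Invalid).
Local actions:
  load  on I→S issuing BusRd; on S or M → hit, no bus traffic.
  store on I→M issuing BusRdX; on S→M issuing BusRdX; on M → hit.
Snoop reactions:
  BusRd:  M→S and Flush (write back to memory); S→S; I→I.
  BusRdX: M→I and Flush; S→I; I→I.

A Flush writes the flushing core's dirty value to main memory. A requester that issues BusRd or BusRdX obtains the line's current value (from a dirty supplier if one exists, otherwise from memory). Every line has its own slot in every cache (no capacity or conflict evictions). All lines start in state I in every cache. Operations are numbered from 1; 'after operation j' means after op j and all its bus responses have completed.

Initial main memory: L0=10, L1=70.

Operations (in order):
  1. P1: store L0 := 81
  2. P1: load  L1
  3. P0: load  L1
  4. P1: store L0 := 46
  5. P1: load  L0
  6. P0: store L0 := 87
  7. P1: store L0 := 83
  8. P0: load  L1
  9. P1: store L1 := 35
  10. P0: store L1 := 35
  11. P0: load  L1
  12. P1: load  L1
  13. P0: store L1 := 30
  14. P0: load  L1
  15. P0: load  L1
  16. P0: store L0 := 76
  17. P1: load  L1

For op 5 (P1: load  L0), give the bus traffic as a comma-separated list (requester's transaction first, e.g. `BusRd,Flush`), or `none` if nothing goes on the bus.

bus = none

[1] P1: store L0 := 81 | P0:I, P1:M(81) | bus: BusRdX
[2] P1: load  L1 | P0:I, P1:S(70) | bus: BusRd
[3] P0: load  L1 | P0:S(70), P1:S(70) | bus: BusRd
[4] P1: store L0 := 46 | P0:I, P1:M(46) | bus: none
[5] P1: load  L0 | P0:I, P1:M(46) | bus: none
[6] P0: store L0 := 87 | P0:M(87), P1:I | bus: BusRdX,Flush
[7] P1: store L0 := 83 | P0:I, P1:M(83) | bus: BusRdX,Flush
[8] P0: load  L1 | P0:S(70), P1:S(70) | bus: none
[9] P1: store L1 := 35 | P0:I, P1:M(35) | bus: BusRdX
[10] P0: store L1 := 35 | P0:M(35), P1:I | bus: BusRdX,Flush
[11] P0: load  L1 | P0:M(35), P1:I | bus: none
[12] P1: load  L1 | P0:S(35), P1:S(35) | bus: BusRd,Flush
[13] P0: store L1 := 30 | P0:M(30), P1:I | bus: BusRdX
[14] P0: load  L1 | P0:M(30), P1:I | bus: none
[15] P0: load  L1 | P0:M(30), P1:I | bus: none
[16] P0: store L0 := 76 | P0:M(76), P1:I | bus: BusRdX,Flush
[17] P1: load  L1 | P0:S(30), P1:S(30) | bus: BusRd,Flush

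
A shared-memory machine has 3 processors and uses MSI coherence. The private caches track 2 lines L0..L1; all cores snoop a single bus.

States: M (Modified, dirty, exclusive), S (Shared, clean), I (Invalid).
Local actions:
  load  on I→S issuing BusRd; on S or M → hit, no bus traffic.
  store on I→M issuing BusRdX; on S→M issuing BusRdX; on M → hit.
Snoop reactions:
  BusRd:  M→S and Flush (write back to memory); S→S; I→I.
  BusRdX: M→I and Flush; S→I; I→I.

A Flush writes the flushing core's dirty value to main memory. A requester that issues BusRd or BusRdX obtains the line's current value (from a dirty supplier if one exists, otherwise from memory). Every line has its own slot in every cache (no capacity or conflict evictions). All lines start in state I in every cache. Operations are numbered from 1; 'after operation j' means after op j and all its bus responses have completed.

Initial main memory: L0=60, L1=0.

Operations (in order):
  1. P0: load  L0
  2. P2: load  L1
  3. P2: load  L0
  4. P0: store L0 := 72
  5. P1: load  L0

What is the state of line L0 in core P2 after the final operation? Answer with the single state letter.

state = I

step 1: P0: load  L0  ⟶  SII  (L0)  txn=BusRd  M[L0]=60
step 2: P2: load  L1  ⟶  IIS  (L1)  txn=BusRd  M[L1]=0
step 3: P2: load  L0  ⟶  SIS  (L0)  txn=BusRd  M[L0]=60
step 4: P0: store L0 := 72  ⟶  MII  (L0)  txn=BusRdX  M[L0]=60
step 5: P1: load  L0  ⟶  SSI  (L0)  txn=BusRd+Flush  M[L0]=72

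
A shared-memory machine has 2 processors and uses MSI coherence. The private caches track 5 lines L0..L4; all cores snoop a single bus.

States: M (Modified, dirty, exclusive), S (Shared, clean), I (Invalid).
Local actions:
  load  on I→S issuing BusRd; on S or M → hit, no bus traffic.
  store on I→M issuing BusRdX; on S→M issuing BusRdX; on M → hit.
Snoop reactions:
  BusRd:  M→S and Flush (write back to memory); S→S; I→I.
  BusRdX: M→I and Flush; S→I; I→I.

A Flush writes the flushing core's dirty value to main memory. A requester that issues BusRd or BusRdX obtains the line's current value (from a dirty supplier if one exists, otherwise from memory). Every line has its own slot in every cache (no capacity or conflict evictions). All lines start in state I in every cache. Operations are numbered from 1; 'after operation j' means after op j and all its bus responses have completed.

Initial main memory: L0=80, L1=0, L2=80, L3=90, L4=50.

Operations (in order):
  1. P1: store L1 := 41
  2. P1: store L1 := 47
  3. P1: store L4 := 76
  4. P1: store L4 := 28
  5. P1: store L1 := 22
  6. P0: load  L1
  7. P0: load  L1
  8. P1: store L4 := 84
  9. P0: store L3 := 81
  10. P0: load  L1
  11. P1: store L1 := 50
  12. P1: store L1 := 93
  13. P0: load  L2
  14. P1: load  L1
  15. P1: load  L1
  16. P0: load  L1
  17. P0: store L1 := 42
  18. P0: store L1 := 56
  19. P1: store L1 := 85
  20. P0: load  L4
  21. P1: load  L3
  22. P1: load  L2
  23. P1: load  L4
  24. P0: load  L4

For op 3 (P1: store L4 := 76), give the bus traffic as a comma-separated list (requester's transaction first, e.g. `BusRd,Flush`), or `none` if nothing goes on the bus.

bus = BusRdX

[1] P1: store L1 := 41 | P0:I, P1:M(41) | bus: BusRdX
[2] P1: store L1 := 47 | P0:I, P1:M(47) | bus: none
[3] P1: store L4 := 76 | P0:I, P1:M(76) | bus: BusRdX
[4] P1: store L4 := 28 | P0:I, P1:M(28) | bus: none
[5] P1: store L1 := 22 | P0:I, P1:M(22) | bus: none
[6] P0: load  L1 | P0:S(22), P1:S(22) | bus: BusRd,Flush
[7] P0: load  L1 | P0:S(22), P1:S(22) | bus: none
[8] P1: store L4 := 84 | P0:I, P1:M(84) | bus: none
[9] P0: store L3 := 81 | P0:M(81), P1:I | bus: BusRdX
[10] P0: load  L1 | P0:S(22), P1:S(22) | bus: none
[11] P1: store L1 := 50 | P0:I, P1:M(50) | bus: BusRdX
[12] P1: store L1 := 93 | P0:I, P1:M(93) | bus: none
[13] P0: load  L2 | P0:S(80), P1:I | bus: BusRd
[14] P1: load  L1 | P0:I, P1:M(93) | bus: none
[15] P1: load  L1 | P0:I, P1:M(93) | bus: none
[16] P0: load  L1 | P0:S(93), P1:S(93) | bus: BusRd,Flush
[17] P0: store L1 := 42 | P0:M(42), P1:I | bus: BusRdX
[18] P0: store L1 := 56 | P0:M(56), P1:I | bus: none
[19] P1: store L1 := 85 | P0:I, P1:M(85) | bus: BusRdX,Flush
[20] P0: load  L4 | P0:S(84), P1:S(84) | bus: BusRd,Flush
[21] P1: load  L3 | P0:S(81), P1:S(81) | bus: BusRd,Flush
[22] P1: load  L2 | P0:S(80), P1:S(80) | bus: BusRd
[23] P1: load  L4 | P0:S(84), P1:S(84) | bus: none
[24] P0: load  L4 | P0:S(84), P1:S(84) | bus: none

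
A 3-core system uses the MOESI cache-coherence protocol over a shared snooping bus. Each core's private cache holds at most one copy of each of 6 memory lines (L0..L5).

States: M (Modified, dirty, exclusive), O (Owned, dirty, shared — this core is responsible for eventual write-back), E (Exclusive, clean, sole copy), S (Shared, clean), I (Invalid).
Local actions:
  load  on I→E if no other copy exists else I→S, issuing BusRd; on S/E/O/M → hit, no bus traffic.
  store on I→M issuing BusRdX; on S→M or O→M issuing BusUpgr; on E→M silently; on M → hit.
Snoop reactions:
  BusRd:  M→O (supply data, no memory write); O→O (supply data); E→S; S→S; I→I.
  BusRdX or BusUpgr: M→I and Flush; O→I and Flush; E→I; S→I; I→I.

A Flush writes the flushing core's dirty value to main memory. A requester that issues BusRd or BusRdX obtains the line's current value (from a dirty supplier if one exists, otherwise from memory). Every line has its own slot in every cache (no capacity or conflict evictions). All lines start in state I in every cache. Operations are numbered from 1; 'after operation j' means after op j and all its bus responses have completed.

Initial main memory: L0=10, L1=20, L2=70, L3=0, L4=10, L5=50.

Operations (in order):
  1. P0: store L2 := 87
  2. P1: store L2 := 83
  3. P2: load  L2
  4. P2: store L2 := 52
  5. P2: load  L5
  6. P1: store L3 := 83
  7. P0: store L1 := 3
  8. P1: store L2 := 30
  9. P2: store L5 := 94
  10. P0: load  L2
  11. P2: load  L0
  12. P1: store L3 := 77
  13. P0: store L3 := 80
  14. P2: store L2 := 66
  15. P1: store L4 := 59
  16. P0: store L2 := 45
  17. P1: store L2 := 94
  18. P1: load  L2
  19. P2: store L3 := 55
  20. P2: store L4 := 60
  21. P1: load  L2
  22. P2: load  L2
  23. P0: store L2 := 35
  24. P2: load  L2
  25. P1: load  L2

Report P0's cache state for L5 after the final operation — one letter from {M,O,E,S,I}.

state = I

step 1: P0: store L2 := 87  ⟶  MII  (L2)  txn=BusRdX  M[L2]=70
step 2: P1: store L2 := 83  ⟶  IMI  (L2)  txn=BusRdX+Flush  M[L2]=87
step 3: P2: load  L2  ⟶  IOS  (L2)  txn=BusRd  M[L2]=87
step 4: P2: store L2 := 52  ⟶  IIM  (L2)  txn=BusUpgr+Flush  M[L2]=83
step 5: P2: load  L5  ⟶  IIE  (L5)  txn=BusRd  M[L5]=50
step 6: P1: store L3 := 83  ⟶  IMI  (L3)  txn=BusRdX  M[L3]=0
step 7: P0: store L1 := 3  ⟶  MII  (L1)  txn=BusRdX  M[L1]=20
step 8: P1: store L2 := 30  ⟶  IMI  (L2)  txn=BusRdX+Flush  M[L2]=52
step 9: P2: store L5 := 94  ⟶  IIM  (L5)  txn=∅  M[L5]=50
step 10: P0: load  L2  ⟶  SOI  (L2)  txn=BusRd  M[L2]=52
step 11: P2: load  L0  ⟶  IIE  (L0)  txn=BusRd  M[L0]=10
step 12: P1: store L3 := 77  ⟶  IMI  (L3)  txn=∅  M[L3]=0
step 13: P0: store L3 := 80  ⟶  MII  (L3)  txn=BusRdX+Flush  M[L3]=77
step 14: P2: store L2 := 66  ⟶  IIM  (L2)  txn=BusRdX+Flush  M[L2]=30
step 15: P1: store L4 := 59  ⟶  IMI  (L4)  txn=BusRdX  M[L4]=10
step 16: P0: store L2 := 45  ⟶  MII  (L2)  txn=BusRdX+Flush  M[L2]=66
step 17: P1: store L2 := 94  ⟶  IMI  (L2)  txn=BusRdX+Flush  M[L2]=45
step 18: P1: load  L2  ⟶  IMI  (L2)  txn=∅  M[L2]=45
step 19: P2: store L3 := 55  ⟶  IIM  (L3)  txn=BusRdX+Flush  M[L3]=80
step 20: P2: store L4 := 60  ⟶  IIM  (L4)  txn=BusRdX+Flush  M[L4]=59
step 21: P1: load  L2  ⟶  IMI  (L2)  txn=∅  M[L2]=45
step 22: P2: load  L2  ⟶  IOS  (L2)  txn=BusRd  M[L2]=45
step 23: P0: store L2 := 35  ⟶  MII  (L2)  txn=BusRdX+Flush  M[L2]=94
step 24: P2: load  L2  ⟶  OIS  (L2)  txn=BusRd  M[L2]=94
step 25: P1: load  L2  ⟶  OSS  (L2)  txn=BusRd  M[L2]=94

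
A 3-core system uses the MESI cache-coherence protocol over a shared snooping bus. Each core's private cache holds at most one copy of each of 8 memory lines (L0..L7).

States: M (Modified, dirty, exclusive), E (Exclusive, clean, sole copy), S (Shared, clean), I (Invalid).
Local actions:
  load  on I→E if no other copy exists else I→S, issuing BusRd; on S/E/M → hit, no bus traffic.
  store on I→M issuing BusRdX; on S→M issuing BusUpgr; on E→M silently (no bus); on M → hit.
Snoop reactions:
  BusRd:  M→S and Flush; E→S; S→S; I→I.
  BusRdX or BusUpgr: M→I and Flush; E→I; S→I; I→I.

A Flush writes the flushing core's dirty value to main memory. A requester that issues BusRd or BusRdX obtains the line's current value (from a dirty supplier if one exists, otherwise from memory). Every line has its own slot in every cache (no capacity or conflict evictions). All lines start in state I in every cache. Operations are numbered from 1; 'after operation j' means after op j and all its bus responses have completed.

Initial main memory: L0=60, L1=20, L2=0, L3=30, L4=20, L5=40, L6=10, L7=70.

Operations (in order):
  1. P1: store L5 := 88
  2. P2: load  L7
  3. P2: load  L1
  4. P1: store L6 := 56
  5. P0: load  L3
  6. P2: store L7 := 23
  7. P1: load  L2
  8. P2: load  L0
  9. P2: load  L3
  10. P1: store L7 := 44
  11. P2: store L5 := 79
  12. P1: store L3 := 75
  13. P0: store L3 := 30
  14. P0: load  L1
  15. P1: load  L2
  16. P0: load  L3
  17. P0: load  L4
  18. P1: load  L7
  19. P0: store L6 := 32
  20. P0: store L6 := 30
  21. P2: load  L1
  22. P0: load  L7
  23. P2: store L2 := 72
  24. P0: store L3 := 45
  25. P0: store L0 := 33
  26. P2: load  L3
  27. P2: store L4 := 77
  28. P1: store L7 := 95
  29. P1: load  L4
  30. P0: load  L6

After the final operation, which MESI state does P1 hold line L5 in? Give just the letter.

1. P1: store L5 := 88  bus=[BusRdX]  L5: P0=I P1=M P2=I  mem[L5]=40
2. P2: load  L7  bus=[BusRd]  L7: P0=I P1=I P2=E  mem[L7]=70
3. P2: load  L1  bus=[BusRd]  L1: P0=I P1=I P2=E  mem[L1]=20
4. P1: store L6 := 56  bus=[BusRdX]  L6: P0=I P1=M P2=I  mem[L6]=10
5. P0: load  L3  bus=[BusRd]  L3: P0=E P1=I P2=I  mem[L3]=30
6. P2: store L7 := 23  bus=[-]  L7: P0=I P1=I P2=M  mem[L7]=70
7. P1: load  L2  bus=[BusRd]  L2: P0=I P1=E P2=I  mem[L2]=0
8. P2: load  L0  bus=[BusRd]  L0: P0=I P1=I P2=E  mem[L0]=60
9. P2: load  L3  bus=[BusRd]  L3: P0=S P1=I P2=S  mem[L3]=30
10. P1: store L7 := 44  bus=[BusRdX,Flush]  L7: P0=I P1=M P2=I  mem[L7]=23
11. P2: store L5 := 79  bus=[BusRdX,Flush]  L5: P0=I P1=I P2=M  mem[L5]=88
12. P1: store L3 := 75  bus=[BusRdX]  L3: P0=I P1=M P2=I  mem[L3]=30
13. P0: store L3 := 30  bus=[BusRdX,Flush]  L3: P0=M P1=I P2=I  mem[L3]=75
14. P0: load  L1  bus=[BusRd]  L1: P0=S P1=I P2=S  mem[L1]=20
15. P1: load  L2  bus=[-]  L2: P0=I P1=E P2=I  mem[L2]=0
16. P0: load  L3  bus=[-]  L3: P0=M P1=I P2=I  mem[L3]=75
17. P0: load  L4  bus=[BusRd]  L4: P0=E P1=I P2=I  mem[L4]=20
18. P1: load  L7  bus=[-]  L7: P0=I P1=M P2=I  mem[L7]=23
19. P0: store L6 := 32  bus=[BusRdX,Flush]  L6: P0=M P1=I P2=I  mem[L6]=56
20. P0: store L6 := 30  bus=[-]  L6: P0=M P1=I P2=I  mem[L6]=56
21. P2: load  L1  bus=[-]  L1: P0=S P1=I P2=S  mem[L1]=20
22. P0: load  L7  bus=[BusRd,Flush]  L7: P0=S P1=S P2=I  mem[L7]=44
23. P2: store L2 := 72  bus=[BusRdX]  L2: P0=I P1=I P2=M  mem[L2]=0
24. P0: store L3 := 45  bus=[-]  L3: P0=M P1=I P2=I  mem[L3]=75
25. P0: store L0 := 33  bus=[BusRdX]  L0: P0=M P1=I P2=I  mem[L0]=60
26. P2: load  L3  bus=[BusRd,Flush]  L3: P0=S P1=I P2=S  mem[L3]=45
27. P2: store L4 := 77  bus=[BusRdX]  L4: P0=I P1=I P2=M  mem[L4]=20
28. P1: store L7 := 95  bus=[BusUpgr]  L7: P0=I P1=M P2=I  mem[L7]=44
29. P1: load  L4  bus=[BusRd,Flush]  L4: P0=I P1=S P2=S  mem[L4]=77
30. P0: load  L6  bus=[-]  L6: P0=M P1=I P2=I  mem[L6]=56

state = I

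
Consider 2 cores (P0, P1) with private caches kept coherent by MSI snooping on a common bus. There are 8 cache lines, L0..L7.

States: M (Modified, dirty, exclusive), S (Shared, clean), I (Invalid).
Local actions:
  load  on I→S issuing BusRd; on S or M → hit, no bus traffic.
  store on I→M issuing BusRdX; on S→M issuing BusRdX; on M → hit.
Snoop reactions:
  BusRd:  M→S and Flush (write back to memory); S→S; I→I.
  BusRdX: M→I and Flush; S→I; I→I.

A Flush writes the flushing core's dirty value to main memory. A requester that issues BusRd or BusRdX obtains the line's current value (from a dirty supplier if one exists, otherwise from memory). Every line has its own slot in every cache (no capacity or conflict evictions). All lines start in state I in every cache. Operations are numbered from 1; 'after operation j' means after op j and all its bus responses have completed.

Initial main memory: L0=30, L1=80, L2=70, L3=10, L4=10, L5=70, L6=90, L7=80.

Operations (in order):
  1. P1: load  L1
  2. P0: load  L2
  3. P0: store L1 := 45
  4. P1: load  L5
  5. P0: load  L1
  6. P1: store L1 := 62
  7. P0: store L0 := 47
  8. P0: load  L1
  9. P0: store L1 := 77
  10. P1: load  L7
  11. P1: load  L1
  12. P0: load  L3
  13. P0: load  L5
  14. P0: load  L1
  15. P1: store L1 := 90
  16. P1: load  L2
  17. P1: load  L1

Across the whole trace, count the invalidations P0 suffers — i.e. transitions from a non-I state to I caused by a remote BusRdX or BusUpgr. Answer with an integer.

invalidations = 2

  op1 P1: load  L1 → I/S on L1; bus BusRd; mem=80
  op2 P0: load  L2 → S/I on L2; bus BusRd; mem=70
  op3 P0: store L1 := 45 → M/I on L1; bus BusRdX; mem=80
  op4 P1: load  L5 → I/S on L5; bus BusRd; mem=70
  op5 P0: load  L1 → M/I on L1; bus (none); mem=80
  op6 P1: store L1 := 62 → I/M on L1; bus BusRdX Flush; mem=45
  op7 P0: store L0 := 47 → M/I on L0; bus BusRdX; mem=30
  op8 P0: load  L1 → S/S on L1; bus BusRd Flush; mem=62
  op9 P0: store L1 := 77 → M/I on L1; bus BusRdX; mem=62
  op10 P1: load  L7 → I/S on L7; bus BusRd; mem=80
  op11 P1: load  L1 → S/S on L1; bus BusRd Flush; mem=77
  op12 P0: load  L3 → S/I on L3; bus BusRd; mem=10
  op13 P0: load  L5 → S/S on L5; bus BusRd; mem=70
  op14 P0: load  L1 → S/S on L1; bus (none); mem=77
  op15 P1: store L1 := 90 → I/M on L1; bus BusRdX; mem=77
  op16 P1: load  L2 → S/S on L2; bus BusRd; mem=70
  op17 P1: load  L1 → I/M on L1; bus (none); mem=77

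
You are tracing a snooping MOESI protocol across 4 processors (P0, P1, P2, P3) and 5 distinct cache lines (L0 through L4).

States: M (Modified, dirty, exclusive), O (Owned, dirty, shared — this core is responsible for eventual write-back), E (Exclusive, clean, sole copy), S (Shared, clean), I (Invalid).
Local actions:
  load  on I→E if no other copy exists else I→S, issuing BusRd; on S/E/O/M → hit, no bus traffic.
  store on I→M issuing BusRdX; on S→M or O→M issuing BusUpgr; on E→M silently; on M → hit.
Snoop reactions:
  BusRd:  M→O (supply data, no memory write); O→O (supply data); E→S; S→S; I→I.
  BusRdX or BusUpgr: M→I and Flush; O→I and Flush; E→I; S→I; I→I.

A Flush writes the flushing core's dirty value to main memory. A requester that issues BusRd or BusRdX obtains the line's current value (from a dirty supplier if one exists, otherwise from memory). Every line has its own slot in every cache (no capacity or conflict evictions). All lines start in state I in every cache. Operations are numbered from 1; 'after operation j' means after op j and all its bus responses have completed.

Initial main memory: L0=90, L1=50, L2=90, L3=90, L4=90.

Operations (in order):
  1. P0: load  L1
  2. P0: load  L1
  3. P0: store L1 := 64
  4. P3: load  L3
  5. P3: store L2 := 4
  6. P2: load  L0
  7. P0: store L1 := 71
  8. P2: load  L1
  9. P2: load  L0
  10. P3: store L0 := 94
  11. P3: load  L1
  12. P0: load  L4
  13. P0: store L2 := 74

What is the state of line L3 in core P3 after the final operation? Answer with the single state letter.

state = E

step 1: P0: load  L1  ⟶  EIII  (L1)  txn=BusRd  M[L1]=50
step 2: P0: load  L1  ⟶  EIII  (L1)  txn=∅  M[L1]=50
step 3: P0: store L1 := 64  ⟶  MIII  (L1)  txn=∅  M[L1]=50
step 4: P3: load  L3  ⟶  IIIE  (L3)  txn=BusRd  M[L3]=90
step 5: P3: store L2 := 4  ⟶  IIIM  (L2)  txn=BusRdX  M[L2]=90
step 6: P2: load  L0  ⟶  IIEI  (L0)  txn=BusRd  M[L0]=90
step 7: P0: store L1 := 71  ⟶  MIII  (L1)  txn=∅  M[L1]=50
step 8: P2: load  L1  ⟶  OISI  (L1)  txn=BusRd  M[L1]=50
step 9: P2: load  L0  ⟶  IIEI  (L0)  txn=∅  M[L0]=90
step 10: P3: store L0 := 94  ⟶  IIIM  (L0)  txn=BusRdX  M[L0]=90
step 11: P3: load  L1  ⟶  OISS  (L1)  txn=BusRd  M[L1]=50
step 12: P0: load  L4  ⟶  EIII  (L4)  txn=BusRd  M[L4]=90
step 13: P0: store L2 := 74  ⟶  MIII  (L2)  txn=BusRdX+Flush  M[L2]=4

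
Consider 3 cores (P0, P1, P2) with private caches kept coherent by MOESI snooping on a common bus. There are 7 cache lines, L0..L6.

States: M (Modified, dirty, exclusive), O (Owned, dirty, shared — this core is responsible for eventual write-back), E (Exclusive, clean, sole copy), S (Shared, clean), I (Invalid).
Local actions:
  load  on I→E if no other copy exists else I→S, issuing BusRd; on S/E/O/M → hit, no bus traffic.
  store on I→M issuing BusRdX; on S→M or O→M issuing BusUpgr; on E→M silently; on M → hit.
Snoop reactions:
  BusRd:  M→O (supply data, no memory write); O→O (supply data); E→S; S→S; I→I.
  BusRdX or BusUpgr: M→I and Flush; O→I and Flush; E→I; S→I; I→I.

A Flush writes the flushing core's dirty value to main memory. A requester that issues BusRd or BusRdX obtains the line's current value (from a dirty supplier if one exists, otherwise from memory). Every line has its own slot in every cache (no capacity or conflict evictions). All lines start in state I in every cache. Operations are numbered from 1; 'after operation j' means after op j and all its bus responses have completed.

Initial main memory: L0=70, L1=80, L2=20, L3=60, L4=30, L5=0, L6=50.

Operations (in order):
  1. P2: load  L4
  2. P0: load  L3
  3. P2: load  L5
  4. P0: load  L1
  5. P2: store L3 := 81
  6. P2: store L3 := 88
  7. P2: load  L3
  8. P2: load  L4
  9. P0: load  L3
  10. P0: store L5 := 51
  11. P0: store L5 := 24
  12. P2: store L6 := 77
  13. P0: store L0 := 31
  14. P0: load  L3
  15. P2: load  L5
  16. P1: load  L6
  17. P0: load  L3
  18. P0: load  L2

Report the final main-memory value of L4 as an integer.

  op1 P2: load  L4 → I/I/E on L4; bus BusRd; mem=30
  op2 P0: load  L3 → E/I/I on L3; bus BusRd; mem=60
  op3 P2: load  L5 → I/I/E on L5; bus BusRd; mem=0
  op4 P0: load  L1 → E/I/I on L1; bus BusRd; mem=80
  op5 P2: store L3 := 81 → I/I/M on L3; bus BusRdX; mem=60
  op6 P2: store L3 := 88 → I/I/M on L3; bus (none); mem=60
  op7 P2: load  L3 → I/I/M on L3; bus (none); mem=60
  op8 P2: load  L4 → I/I/E on L4; bus (none); mem=30
  op9 P0: load  L3 → S/I/O on L3; bus BusRd; mem=60
  op10 P0: store L5 := 51 → M/I/I on L5; bus BusRdX; mem=0
  op11 P0: store L5 := 24 → M/I/I on L5; bus (none); mem=0
  op12 P2: store L6 := 77 → I/I/M on L6; bus BusRdX; mem=50
  op13 P0: store L0 := 31 → M/I/I on L0; bus BusRdX; mem=70
  op14 P0: load  L3 → S/I/O on L3; bus (none); mem=60
  op15 P2: load  L5 → O/I/S on L5; bus BusRd; mem=0
  op16 P1: load  L6 → I/S/O on L6; bus BusRd; mem=50
  op17 P0: load  L3 → S/I/O on L3; bus (none); mem=60
  op18 P0: load  L2 → E/I/I on L2; bus BusRd; mem=20

memory[L4] = 30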